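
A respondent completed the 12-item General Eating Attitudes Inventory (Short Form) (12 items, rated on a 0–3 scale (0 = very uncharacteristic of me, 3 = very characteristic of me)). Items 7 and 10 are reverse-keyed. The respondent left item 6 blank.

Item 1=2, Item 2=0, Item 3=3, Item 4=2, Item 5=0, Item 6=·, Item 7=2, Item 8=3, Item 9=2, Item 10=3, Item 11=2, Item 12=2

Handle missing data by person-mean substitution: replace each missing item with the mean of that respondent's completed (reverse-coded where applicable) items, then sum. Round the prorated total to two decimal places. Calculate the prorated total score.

Reverse-coded (reverse-coded value = 3 − response):
  item 7: 3 − 2 = 1
  item 10: 3 − 3 = 0
Completed scored items (11 of 12): 2, 0, 3, 2, 0, 1, 3, 2, 0, 2, 2; sum = 17.
Person mean = 17 / 11 ≈ 1.5455
Prorated total = (17 / 11) × 12 = 18.55 (to 2 dp)

18.55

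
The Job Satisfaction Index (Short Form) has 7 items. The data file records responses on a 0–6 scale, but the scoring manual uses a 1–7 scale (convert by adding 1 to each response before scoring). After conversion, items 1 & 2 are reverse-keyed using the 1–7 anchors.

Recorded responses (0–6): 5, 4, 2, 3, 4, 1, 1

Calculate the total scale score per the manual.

Convert to 1–7: 6, 5, 3, 4, 5, 2, 2
Reverse-coded (on a 1–7 scale, reversed = 8 − raw):
  item 1: 8 − 6 = 2
  item 2: 8 − 5 = 3
Scored: 2, 3, 3, 4, 5, 2, 2
Total = 21

21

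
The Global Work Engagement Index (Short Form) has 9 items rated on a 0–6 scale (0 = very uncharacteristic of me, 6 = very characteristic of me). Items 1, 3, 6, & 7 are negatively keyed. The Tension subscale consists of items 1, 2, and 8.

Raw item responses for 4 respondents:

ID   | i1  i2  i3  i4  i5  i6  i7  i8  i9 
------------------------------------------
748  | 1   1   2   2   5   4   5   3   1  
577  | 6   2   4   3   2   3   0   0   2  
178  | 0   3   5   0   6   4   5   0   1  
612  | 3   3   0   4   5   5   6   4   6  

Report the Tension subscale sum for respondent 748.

Respondent 748 raw: 1, 1, 2, 2, 5, 4, 5, 3, 1.
Tension items: 1, 2, 8.
Reverse-coded (reverse-coded value = 6 − response):
  item 1: 6 − 1 = 5
  item 2: 1
  item 8: 3
Sum = 5 + 1 + 3 = 9

9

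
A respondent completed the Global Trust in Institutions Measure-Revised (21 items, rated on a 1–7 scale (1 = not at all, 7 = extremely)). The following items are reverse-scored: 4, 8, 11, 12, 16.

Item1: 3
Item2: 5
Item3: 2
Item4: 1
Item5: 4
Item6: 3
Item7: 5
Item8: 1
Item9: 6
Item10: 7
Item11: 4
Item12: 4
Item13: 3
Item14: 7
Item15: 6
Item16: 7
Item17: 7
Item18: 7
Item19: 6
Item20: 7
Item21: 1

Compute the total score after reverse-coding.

102

Reverse-scored items use 8 − raw:
  item 4: 8 − 1 = 7
  item 8: 8 − 1 = 7
  item 11: 8 − 4 = 4
  item 12: 8 − 4 = 4
  item 16: 8 − 7 = 1
After reverse-coding: 3, 5, 2, 7, 4, 3, 5, 7, 6, 7, 4, 4, 3, 7, 6, 1, 7, 7, 6, 7, 1
Total = 3 + 5 + 2 + 7 + 4 + 3 + 5 + 7 + 6 + 7 + 4 + 4 + 3 + 7 + 6 + 1 + 7 + 7 + 6 + 7 + 1 = 102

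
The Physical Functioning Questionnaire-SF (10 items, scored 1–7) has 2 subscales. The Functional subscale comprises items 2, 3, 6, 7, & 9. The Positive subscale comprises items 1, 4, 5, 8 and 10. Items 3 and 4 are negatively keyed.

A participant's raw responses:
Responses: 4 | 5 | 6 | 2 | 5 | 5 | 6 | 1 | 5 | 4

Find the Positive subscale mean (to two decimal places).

4.00

Positive items: 1, 4, 5, 8, 10.
Of these, item 4 is negatively keyed; reversed = (1+7) − raw = 8 − raw.
  item 1: 4
  item 4: 8 − 2 = 6
  item 5: 5
  item 8: 1
  item 10: 4
Sum = 4 + 6 + 5 + 1 + 4 = 20
Mean = 20 / 5 = 4.00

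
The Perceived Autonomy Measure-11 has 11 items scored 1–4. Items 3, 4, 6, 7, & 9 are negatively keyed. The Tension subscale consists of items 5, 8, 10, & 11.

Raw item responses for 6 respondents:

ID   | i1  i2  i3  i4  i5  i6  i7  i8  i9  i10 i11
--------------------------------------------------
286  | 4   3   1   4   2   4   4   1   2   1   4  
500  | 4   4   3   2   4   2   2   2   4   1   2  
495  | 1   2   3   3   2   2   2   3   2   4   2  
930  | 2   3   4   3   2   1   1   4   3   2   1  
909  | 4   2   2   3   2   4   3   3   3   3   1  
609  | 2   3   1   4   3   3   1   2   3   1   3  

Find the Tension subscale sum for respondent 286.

Respondent 286 raw: 4, 3, 1, 4, 2, 4, 4, 1, 2, 1, 4.
Tension items: 5, 8, 10, 11.
Reverse-coded (reverse-coded value = 5 − response):
  item 5: 2
  item 8: 1
  item 10: 1
  item 11: 4
Sum = 2 + 1 + 1 + 4 = 8

8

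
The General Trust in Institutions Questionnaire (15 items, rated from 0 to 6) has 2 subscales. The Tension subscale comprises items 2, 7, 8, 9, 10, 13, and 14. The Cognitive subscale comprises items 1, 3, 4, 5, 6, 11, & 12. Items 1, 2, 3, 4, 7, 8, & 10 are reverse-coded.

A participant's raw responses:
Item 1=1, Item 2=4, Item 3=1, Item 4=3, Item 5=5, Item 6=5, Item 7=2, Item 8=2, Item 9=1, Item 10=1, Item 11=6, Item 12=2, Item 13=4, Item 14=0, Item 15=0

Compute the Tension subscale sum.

Tension items: 2, 7, 8, 9, 10, 13, 14.
Of these, items 2, 7, 8, & 10 are reverse-coded; on a 0–6 scale, reversed = 6 − raw.
  item 2: 6 − 4 = 2
  item 7: 6 − 2 = 4
  item 8: 6 − 2 = 4
  item 9: 1
  item 10: 6 − 1 = 5
  item 13: 4
  item 14: 0
Sum = 2 + 4 + 4 + 1 + 5 + 4 + 0 = 20

20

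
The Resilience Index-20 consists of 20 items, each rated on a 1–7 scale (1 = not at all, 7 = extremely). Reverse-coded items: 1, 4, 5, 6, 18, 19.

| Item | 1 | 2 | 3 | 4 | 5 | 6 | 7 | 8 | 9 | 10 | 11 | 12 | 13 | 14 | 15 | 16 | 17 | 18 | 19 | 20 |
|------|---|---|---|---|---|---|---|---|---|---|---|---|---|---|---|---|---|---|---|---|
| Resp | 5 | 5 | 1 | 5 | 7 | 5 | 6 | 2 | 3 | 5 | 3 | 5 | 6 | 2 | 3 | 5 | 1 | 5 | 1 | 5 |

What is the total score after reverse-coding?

72

Raw sum = 80. Reverse-coded items: 1, 4, 5, 6, 18, 19; their raw sum = 28.
Each reversal replaces raw with 8 − raw, changing the total by 8 − 2·raw per item.
Total = 80 + 6·8 − 2·28 = 80 + 48 − 56 = 72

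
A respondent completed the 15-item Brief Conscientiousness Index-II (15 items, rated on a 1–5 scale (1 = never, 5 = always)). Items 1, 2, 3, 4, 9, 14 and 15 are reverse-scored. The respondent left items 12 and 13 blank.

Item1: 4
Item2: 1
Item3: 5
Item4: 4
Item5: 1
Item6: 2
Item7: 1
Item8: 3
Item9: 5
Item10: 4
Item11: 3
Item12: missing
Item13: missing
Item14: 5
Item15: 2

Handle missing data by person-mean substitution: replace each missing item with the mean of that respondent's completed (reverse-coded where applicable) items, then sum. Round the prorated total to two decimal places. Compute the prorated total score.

Reverse-coded (reversed = (1+5) − raw = 6 − raw):
  item 1: 6 − 4 = 2
  item 2: 6 − 1 = 5
  item 3: 6 − 5 = 1
  item 4: 6 − 4 = 2
  item 9: 6 − 5 = 1
  item 14: 6 − 5 = 1
  item 15: 6 − 2 = 4
Completed scored items (13 of 15): 2, 5, 1, 2, 1, 2, 1, 3, 1, 4, 3, 1, 4; sum = 30.
Person mean = 30 / 13 ≈ 2.3077
Prorated total = (30 / 13) × 15 = 34.62 (to 2 dp)

34.62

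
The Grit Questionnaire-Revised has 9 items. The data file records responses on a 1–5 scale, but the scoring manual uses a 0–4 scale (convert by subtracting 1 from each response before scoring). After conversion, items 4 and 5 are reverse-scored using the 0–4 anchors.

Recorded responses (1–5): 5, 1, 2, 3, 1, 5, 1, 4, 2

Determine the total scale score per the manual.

Convert to 0–4: 4, 0, 1, 2, 0, 4, 0, 3, 1
Reverse-coded (on a 0–4 scale, reversed = 4 − raw):
  item 4: 4 − 2 = 2
  item 5: 4 − 0 = 4
Scored: 4, 0, 1, 2, 4, 4, 0, 3, 1
Total = 19

19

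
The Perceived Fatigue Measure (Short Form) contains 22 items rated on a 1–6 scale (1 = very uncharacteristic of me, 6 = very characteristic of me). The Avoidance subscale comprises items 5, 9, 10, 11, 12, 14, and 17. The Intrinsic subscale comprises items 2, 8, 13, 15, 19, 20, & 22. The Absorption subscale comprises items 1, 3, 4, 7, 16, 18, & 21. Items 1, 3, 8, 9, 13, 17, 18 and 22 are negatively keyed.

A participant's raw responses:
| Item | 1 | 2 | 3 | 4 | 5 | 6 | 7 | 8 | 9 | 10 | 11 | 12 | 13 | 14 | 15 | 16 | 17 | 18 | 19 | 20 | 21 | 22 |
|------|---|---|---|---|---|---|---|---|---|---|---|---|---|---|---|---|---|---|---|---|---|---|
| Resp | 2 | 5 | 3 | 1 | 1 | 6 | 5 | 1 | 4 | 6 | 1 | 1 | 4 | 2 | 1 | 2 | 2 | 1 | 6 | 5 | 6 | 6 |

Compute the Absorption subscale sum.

29

Absorption items: 1, 3, 4, 7, 16, 18, 21.
Of these, items 1, 3, & 18 are negatively keyed; reverse-coded value = 7 − response.
  item 1: 7 − 2 = 5
  item 3: 7 − 3 = 4
  item 4: 1
  item 7: 5
  item 16: 2
  item 18: 7 − 1 = 6
  item 21: 6
Sum = 5 + 4 + 1 + 5 + 2 + 6 + 6 = 29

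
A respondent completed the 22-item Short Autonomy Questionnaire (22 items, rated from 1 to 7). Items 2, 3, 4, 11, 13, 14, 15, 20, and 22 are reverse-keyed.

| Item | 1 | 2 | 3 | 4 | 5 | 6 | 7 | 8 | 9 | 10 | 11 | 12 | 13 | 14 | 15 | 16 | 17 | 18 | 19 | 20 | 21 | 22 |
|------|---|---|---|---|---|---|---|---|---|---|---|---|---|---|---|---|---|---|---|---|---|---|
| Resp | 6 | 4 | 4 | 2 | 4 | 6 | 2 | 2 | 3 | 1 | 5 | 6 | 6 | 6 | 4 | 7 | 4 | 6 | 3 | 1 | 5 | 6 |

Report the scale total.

89

Raw sum = 93. Reverse-keyed items: 2, 3, 4, 11, 13, 14, 15, 20, 22; their raw sum = 38.
Each reversal replaces raw with 8 − raw, changing the total by 8 − 2·raw per item.
Total = 93 + 9·8 − 2·38 = 93 + 72 − 76 = 89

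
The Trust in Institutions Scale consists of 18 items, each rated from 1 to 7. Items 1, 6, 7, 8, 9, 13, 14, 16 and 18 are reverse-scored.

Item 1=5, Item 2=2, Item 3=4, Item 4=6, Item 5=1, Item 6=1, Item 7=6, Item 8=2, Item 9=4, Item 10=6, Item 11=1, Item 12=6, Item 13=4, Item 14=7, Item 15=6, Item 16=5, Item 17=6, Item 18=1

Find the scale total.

Reversing items 1, 6, 7, 8, 9, 13, 14, 16, and 18 with 8 − raw:
Total = (8−5) + 2 + 4 + 6 + 1 + (8−1) + (8−6) + (8−2) + (8−4) + 6 + 1 + 6 + (8−4) + (8−7) + 6 + (8−5) + 6 + (8−1)
      = 3 + 2 + 4 + 6 + 1 + 7 + 2 + 6 + 4 + 6 + 1 + 6 + 4 + 1 + 6 + 3 + 6 + 7 = 75

75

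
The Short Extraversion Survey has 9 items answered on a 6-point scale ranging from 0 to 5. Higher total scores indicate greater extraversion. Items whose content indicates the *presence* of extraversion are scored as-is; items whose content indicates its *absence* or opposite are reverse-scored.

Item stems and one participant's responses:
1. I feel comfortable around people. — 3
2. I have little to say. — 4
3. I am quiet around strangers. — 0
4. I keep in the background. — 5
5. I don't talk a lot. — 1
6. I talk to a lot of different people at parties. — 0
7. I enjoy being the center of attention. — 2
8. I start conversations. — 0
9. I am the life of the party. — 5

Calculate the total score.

Items 2, 3, 4, 5 describe the absence/opposite of extraversion → reverse-score.
on a 0–5 scale, reversed = 5 − raw.
  item 1: 3
  item 2: 5 − 4 = 1
  item 3: 5 − 0 = 5
  item 4: 5 − 5 = 0
  item 5: 5 − 1 = 4
  item 6: 0
  item 7: 2
  item 8: 0
  item 9: 5
Total = 3 + 1 + 5 + 0 + 4 + 0 + 2 + 0 + 5 = 20

20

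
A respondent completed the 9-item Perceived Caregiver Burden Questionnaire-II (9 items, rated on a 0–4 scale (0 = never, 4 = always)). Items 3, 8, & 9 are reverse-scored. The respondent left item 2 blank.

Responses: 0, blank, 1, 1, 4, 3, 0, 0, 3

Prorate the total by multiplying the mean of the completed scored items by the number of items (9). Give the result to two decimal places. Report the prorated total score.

18.00

Reverse-coded (on a 0–4 scale, reversed = 4 − raw):
  item 3: 4 − 1 = 3
  item 8: 4 − 0 = 4
  item 9: 4 − 3 = 1
Completed scored items (8 of 9): 0, 3, 1, 4, 3, 0, 4, 1; sum = 16.
Person mean = 16 / 8 ≈ 2.0000
Prorated total = (16 / 8) × 9 = 18.00 (to 2 dp)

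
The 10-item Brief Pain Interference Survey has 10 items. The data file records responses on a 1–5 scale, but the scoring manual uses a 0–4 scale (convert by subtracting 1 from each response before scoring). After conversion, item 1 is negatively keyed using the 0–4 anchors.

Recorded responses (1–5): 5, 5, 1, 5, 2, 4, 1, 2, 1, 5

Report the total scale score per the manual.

Convert to 0–4: 4, 4, 0, 4, 1, 3, 0, 1, 0, 4
Reverse-coded (on a 0–4 scale, reversed = 4 − raw):
  item 1: 4 − 4 = 0
Scored: 0, 4, 0, 4, 1, 3, 0, 1, 0, 4
Total = 17

17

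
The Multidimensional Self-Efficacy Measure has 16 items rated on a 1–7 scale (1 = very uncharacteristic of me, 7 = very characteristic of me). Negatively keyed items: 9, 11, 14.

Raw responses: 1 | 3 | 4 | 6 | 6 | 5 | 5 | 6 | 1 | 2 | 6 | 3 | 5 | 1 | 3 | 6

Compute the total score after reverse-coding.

Apply reverse scoring (reversed = (1+7) − raw = 8 − raw):
  item 9: 8 − 1 = 7
  item 11: 8 − 6 = 2
  item 14: 8 − 1 = 7
Scored responses: 1, 3, 4, 6, 6, 5, 5, 6, 7, 2, 2, 3, 5, 7, 3, 6
Total = 1 + 3 + 4 + 6 + 6 + 5 + 5 + 6 + 7 + 2 + 2 + 3 + 5 + 7 + 3 + 6 = 71

71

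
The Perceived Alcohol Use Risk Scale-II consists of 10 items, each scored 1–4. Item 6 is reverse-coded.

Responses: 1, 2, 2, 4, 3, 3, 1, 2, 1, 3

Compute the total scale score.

Apply reverse scoring (reversed = (1+4) − raw = 5 − raw):
  item 6: 5 − 3 = 2
Scored items: 1, 2, 2, 4, 3, 2, 1, 2, 1, 3
Total = 1 + 2 + 2 + 4 + 3 + 2 + 1 + 2 + 1 + 3 = 21

21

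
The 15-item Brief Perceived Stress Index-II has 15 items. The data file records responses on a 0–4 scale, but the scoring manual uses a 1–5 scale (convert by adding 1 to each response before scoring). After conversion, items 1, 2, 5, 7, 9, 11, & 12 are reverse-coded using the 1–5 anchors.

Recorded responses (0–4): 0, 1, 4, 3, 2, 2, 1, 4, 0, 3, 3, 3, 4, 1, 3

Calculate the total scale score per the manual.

57

Convert to 1–5: 1, 2, 5, 4, 3, 3, 2, 5, 1, 4, 4, 4, 5, 2, 4
Reverse-coded (reverse-coded value = 6 − response):
  item 1: 6 − 1 = 5
  item 2: 6 − 2 = 4
  item 5: 6 − 3 = 3
  item 7: 6 − 2 = 4
  item 9: 6 − 1 = 5
  item 11: 6 − 4 = 2
  item 12: 6 − 4 = 2
Scored: 5, 4, 5, 4, 3, 3, 4, 5, 5, 4, 2, 2, 5, 2, 4
Total = 57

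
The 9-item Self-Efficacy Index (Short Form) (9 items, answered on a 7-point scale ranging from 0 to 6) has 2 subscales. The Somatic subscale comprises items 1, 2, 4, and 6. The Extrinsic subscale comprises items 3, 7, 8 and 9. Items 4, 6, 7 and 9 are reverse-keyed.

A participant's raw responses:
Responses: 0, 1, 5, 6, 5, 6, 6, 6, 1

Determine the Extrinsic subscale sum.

Extrinsic items: 3, 7, 8, 9.
Of these, items 7 & 9 are reverse-keyed; on a 0–6 scale, reversed = 6 − raw.
  item 3: 5
  item 7: 6 − 6 = 0
  item 8: 6
  item 9: 6 − 1 = 5
Sum = 5 + 0 + 6 + 5 = 16

16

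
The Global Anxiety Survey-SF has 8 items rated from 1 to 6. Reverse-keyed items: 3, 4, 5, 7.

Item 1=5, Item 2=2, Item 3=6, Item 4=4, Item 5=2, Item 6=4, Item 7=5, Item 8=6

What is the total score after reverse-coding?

28

Apply reverse scoring (reverse-coded value = 7 − response):
  item 3: 7 − 6 = 1
  item 4: 7 − 4 = 3
  item 5: 7 − 2 = 5
  item 7: 7 − 5 = 2
After reverse-coding: 5, 2, 1, 3, 5, 4, 2, 6
Total = 5 + 2 + 1 + 3 + 5 + 4 + 2 + 6 = 28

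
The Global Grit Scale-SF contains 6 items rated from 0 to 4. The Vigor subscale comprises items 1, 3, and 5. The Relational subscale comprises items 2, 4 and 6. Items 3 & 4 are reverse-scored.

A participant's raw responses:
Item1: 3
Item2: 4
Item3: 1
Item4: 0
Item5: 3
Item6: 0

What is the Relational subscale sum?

8

Relational items: 2, 4, 6.
Of these, item 4 is reverse-scored; on a 0–4 scale, reversed = 4 − raw.
  item 2: 4
  item 4: 4 − 0 = 4
  item 6: 0
Sum = 4 + 4 + 0 = 8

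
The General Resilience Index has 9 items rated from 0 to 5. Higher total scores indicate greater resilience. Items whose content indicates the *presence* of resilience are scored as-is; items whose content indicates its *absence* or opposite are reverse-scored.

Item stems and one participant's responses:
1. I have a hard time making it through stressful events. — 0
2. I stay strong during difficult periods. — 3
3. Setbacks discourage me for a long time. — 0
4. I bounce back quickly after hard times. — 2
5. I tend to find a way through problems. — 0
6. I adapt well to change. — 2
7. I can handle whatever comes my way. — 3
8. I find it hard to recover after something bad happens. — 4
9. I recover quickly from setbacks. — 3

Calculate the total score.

Items 1, 3, 8 describe the absence/opposite of resilience → reverse-score.
reverse-coded value = 5 − response.
  item 1: 5 − 0 = 5
  item 2: 3
  item 3: 5 − 0 = 5
  item 4: 2
  item 5: 0
  item 6: 2
  item 7: 3
  item 8: 5 − 4 = 1
  item 9: 3
Total = 5 + 3 + 5 + 2 + 0 + 2 + 3 + 1 + 3 = 24

24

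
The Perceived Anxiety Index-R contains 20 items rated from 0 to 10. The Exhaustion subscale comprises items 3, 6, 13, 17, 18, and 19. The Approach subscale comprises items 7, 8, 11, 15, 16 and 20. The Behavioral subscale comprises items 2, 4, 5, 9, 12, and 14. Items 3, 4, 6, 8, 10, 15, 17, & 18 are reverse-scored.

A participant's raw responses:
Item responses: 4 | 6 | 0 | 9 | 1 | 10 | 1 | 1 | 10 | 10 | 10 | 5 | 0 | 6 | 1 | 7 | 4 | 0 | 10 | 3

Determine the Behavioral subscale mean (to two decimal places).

Behavioral items: 2, 4, 5, 9, 12, 14.
Of these, item 4 is reverse-scored; reverse-coded value = 10 − response.
  item 2: 6
  item 4: 10 − 9 = 1
  item 5: 1
  item 9: 10
  item 12: 5
  item 14: 6
Sum = 6 + 1 + 1 + 10 + 5 + 6 = 29
Mean = 29 / 6 = 4.83

4.83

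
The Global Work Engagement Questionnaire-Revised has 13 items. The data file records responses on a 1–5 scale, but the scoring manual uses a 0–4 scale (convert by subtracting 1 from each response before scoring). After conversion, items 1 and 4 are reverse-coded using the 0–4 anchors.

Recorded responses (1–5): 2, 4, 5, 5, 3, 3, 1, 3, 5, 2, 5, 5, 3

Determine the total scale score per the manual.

31

Convert to 0–4: 1, 3, 4, 4, 2, 2, 0, 2, 4, 1, 4, 4, 2
Reverse-coded (reverse-coded value = 4 − response):
  item 1: 4 − 1 = 3
  item 4: 4 − 4 = 0
Scored: 3, 3, 4, 0, 2, 2, 0, 2, 4, 1, 4, 4, 2
Total = 31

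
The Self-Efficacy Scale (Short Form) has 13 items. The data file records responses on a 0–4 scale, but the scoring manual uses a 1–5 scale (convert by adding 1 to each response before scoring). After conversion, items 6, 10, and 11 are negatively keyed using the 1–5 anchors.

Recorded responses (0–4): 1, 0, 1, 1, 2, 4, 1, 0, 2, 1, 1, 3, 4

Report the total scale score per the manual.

34

Convert to 1–5: 2, 1, 2, 2, 3, 5, 2, 1, 3, 2, 2, 4, 5
Reverse-coded (reversed = (1+5) − raw = 6 − raw):
  item 6: 6 − 5 = 1
  item 10: 6 − 2 = 4
  item 11: 6 − 2 = 4
Scored: 2, 1, 2, 2, 3, 1, 2, 1, 3, 4, 4, 4, 5
Total = 34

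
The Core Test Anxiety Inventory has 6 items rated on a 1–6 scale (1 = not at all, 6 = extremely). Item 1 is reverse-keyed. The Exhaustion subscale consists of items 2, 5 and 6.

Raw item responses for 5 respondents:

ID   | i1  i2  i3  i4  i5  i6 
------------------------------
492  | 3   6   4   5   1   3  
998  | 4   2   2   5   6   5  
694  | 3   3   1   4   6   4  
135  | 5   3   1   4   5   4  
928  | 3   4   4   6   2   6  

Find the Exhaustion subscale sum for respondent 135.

Respondent 135 raw: 5, 3, 1, 4, 5, 4.
Exhaustion items: 2, 5, 6.
Reverse-coded (on a 1–6 scale, reversed = 7 − raw):
  item 2: 3
  item 5: 5
  item 6: 4
Sum = 3 + 5 + 4 = 12

12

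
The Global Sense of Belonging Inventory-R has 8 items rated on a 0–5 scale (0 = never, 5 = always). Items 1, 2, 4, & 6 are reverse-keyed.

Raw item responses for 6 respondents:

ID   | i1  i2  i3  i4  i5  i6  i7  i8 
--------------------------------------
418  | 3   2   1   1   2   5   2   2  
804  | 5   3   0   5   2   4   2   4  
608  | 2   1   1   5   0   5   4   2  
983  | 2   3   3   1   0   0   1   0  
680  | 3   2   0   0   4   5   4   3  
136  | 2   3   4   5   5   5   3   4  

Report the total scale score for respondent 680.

Respondent 680 raw: 3, 2, 0, 0, 4, 5, 4, 3.
Reverse-coded (on a 0–5 scale, reversed = 5 − raw):
  item 1: 5 − 3 = 2
  item 2: 5 − 2 = 3
  item 3: 0
  item 4: 5 − 0 = 5
  item 5: 4
  item 6: 5 − 5 = 0
  item 7: 4
  item 8: 3
Sum = 2 + 3 + 0 + 5 + 4 + 0 + 4 + 3 = 21

21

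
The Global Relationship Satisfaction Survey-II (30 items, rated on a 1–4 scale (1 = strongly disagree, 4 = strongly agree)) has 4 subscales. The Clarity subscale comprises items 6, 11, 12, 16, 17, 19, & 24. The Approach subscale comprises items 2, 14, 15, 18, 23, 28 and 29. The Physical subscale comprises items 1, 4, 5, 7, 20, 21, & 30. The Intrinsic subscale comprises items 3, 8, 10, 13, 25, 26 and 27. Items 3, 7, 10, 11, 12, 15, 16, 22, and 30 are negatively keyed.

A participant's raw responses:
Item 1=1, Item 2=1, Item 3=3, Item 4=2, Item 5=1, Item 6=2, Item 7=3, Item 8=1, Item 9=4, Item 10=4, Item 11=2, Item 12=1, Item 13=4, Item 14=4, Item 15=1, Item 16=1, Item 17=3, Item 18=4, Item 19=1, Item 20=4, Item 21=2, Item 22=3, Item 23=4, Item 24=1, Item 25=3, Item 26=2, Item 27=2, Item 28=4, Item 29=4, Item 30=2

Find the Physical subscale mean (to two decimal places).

Physical items: 1, 4, 5, 7, 20, 21, 30.
Of these, items 7 & 30 are negatively keyed; on a 1–4 scale, reversed = 5 − raw.
  item 1: 1
  item 4: 2
  item 5: 1
  item 7: 5 − 3 = 2
  item 20: 4
  item 21: 2
  item 30: 5 − 2 = 3
Sum = 1 + 2 + 1 + 2 + 4 + 2 + 3 = 15
Mean = 15 / 7 = 2.14

2.14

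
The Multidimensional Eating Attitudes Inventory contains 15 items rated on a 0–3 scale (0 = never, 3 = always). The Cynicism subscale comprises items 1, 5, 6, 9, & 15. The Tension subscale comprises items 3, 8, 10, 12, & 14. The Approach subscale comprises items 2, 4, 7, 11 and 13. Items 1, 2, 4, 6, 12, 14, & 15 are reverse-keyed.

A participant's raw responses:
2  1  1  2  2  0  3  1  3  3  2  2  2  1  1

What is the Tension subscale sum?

8

Tension items: 3, 8, 10, 12, 14.
Of these, items 12 and 14 are reverse-keyed; reversed = (0+3) − raw = 3 − raw.
  item 3: 1
  item 8: 1
  item 10: 3
  item 12: 3 − 2 = 1
  item 14: 3 − 1 = 2
Sum = 1 + 1 + 3 + 1 + 2 = 8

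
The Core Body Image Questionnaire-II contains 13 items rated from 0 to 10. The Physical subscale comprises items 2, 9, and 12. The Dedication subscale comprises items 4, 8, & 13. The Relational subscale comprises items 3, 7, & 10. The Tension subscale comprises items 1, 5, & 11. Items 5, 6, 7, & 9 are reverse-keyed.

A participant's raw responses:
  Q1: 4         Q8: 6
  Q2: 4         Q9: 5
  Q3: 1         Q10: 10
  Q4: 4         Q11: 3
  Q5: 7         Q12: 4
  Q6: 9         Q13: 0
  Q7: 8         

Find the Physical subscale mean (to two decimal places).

Physical items: 2, 9, 12.
Of these, item 9 is reverse-keyed; reversed = (0+10) − raw = 10 − raw.
  item 2: 4
  item 9: 10 − 5 = 5
  item 12: 4
Sum = 4 + 5 + 4 = 13
Mean = 13 / 3 = 4.33

4.33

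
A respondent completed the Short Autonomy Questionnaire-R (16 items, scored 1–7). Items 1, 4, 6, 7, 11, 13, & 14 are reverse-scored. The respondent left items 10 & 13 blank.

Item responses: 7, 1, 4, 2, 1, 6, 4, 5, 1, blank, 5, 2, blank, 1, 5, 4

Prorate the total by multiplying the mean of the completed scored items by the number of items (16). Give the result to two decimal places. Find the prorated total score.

Reverse-coded (on a 1–7 scale, reversed = 8 − raw):
  item 1: 8 − 7 = 1
  item 4: 8 − 2 = 6
  item 6: 8 − 6 = 2
  item 7: 8 − 4 = 4
  item 11: 8 − 5 = 3
  item 14: 8 − 1 = 7
Completed scored items (14 of 16): 1, 1, 4, 6, 1, 2, 4, 5, 1, 3, 2, 7, 5, 4; sum = 46.
Person mean = 46 / 14 ≈ 3.2857
Prorated total = (46 / 14) × 16 = 52.57 (to 2 dp)

52.57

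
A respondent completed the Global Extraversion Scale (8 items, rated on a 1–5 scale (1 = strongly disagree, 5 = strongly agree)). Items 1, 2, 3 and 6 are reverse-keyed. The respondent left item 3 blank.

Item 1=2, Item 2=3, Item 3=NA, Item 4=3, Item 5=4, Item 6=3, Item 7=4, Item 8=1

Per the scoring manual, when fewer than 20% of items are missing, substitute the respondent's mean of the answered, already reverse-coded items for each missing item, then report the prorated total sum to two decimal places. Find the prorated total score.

Reverse-coded (reverse-coded value = 6 − response):
  item 1: 6 − 2 = 4
  item 2: 6 − 3 = 3
  item 6: 6 − 3 = 3
Completed scored items (7 of 8): 4, 3, 3, 4, 3, 4, 1; sum = 22.
Person mean = 22 / 7 ≈ 3.1429
Prorated total = (22 / 7) × 8 = 25.14 (to 2 dp)

25.14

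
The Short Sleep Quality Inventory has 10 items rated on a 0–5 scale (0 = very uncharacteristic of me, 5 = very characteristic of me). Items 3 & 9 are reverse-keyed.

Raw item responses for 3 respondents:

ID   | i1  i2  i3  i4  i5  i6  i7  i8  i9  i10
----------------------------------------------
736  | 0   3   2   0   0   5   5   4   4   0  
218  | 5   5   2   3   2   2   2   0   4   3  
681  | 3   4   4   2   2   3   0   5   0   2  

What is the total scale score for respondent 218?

Respondent 218 raw: 5, 5, 2, 3, 2, 2, 2, 0, 4, 3.
Reverse-coded (on a 0–5 scale, reversed = 5 − raw):
  item 1: 5
  item 2: 5
  item 3: 5 − 2 = 3
  item 4: 3
  item 5: 2
  item 6: 2
  item 7: 2
  item 8: 0
  item 9: 5 − 4 = 1
  item 10: 3
Sum = 5 + 5 + 3 + 3 + 2 + 2 + 2 + 0 + 1 + 3 = 26

26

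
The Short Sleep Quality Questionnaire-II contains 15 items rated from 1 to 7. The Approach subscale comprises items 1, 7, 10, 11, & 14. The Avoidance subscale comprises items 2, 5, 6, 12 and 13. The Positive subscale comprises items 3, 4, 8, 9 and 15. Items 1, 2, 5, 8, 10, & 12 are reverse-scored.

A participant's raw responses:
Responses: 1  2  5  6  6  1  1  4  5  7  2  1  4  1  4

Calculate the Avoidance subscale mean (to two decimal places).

4.00

Avoidance items: 2, 5, 6, 12, 13.
Of these, items 2, 5, and 12 are reverse-scored; reverse-coded value = 8 − response.
  item 2: 8 − 2 = 6
  item 5: 8 − 6 = 2
  item 6: 1
  item 12: 8 − 1 = 7
  item 13: 4
Sum = 6 + 2 + 1 + 7 + 4 = 20
Mean = 20 / 5 = 4.00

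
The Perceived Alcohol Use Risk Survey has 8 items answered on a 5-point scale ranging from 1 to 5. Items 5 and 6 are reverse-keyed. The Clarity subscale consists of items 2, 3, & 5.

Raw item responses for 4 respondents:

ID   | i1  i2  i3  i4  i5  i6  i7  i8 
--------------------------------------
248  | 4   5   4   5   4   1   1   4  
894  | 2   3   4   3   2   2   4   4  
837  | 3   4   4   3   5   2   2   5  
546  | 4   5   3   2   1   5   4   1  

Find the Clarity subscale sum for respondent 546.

13

Respondent 546 raw: 4, 5, 3, 2, 1, 5, 4, 1.
Clarity items: 2, 3, 5.
Reverse-coded (reverse-coded value = 6 − response):
  item 2: 5
  item 3: 3
  item 5: 6 − 1 = 5
Sum = 5 + 3 + 5 = 13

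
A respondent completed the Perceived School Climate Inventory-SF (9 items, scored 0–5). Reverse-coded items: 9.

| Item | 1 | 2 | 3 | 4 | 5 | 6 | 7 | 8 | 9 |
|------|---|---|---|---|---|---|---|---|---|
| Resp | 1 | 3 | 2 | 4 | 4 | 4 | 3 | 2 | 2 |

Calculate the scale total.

26

Raw sum = 25. Reverse-coded items: 9; their raw sum = 2.
Each reversal replaces raw with 5 − raw, changing the total by 5 − 2·raw per item.
Total = 25 + 1·5 − 2·2 = 25 + 5 − 4 = 26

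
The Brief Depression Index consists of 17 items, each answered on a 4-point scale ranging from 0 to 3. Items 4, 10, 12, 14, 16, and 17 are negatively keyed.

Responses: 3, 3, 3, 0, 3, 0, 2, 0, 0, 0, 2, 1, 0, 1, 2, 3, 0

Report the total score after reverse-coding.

Negatively keyed items use 3 − raw:
  item 4: 3 − 0 = 3
  item 10: 3 − 0 = 3
  item 12: 3 − 1 = 2
  item 14: 3 − 1 = 2
  item 16: 3 − 3 = 0
  item 17: 3 − 0 = 3
Scored items: 3, 3, 3, 3, 3, 0, 2, 0, 0, 3, 2, 2, 0, 2, 2, 0, 3
Total = 3 + 3 + 3 + 3 + 3 + 0 + 2 + 0 + 0 + 3 + 2 + 2 + 0 + 2 + 2 + 0 + 3 = 31

31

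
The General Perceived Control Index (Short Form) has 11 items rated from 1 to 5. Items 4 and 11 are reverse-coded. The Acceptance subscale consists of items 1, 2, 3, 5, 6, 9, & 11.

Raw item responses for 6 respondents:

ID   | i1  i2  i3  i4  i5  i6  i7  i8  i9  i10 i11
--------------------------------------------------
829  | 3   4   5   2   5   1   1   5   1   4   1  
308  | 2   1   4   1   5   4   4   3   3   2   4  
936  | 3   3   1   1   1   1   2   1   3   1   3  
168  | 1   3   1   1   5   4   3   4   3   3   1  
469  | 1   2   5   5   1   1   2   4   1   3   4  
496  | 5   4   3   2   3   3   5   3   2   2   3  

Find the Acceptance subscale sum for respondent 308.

Respondent 308 raw: 2, 1, 4, 1, 5, 4, 4, 3, 3, 2, 4.
Acceptance items: 1, 2, 3, 5, 6, 9, 11.
Reverse-coded (on a 1–5 scale, reversed = 6 − raw):
  item 1: 2
  item 2: 1
  item 3: 4
  item 5: 5
  item 6: 4
  item 9: 3
  item 11: 6 − 4 = 2
Sum = 2 + 1 + 4 + 5 + 4 + 3 + 2 = 21

21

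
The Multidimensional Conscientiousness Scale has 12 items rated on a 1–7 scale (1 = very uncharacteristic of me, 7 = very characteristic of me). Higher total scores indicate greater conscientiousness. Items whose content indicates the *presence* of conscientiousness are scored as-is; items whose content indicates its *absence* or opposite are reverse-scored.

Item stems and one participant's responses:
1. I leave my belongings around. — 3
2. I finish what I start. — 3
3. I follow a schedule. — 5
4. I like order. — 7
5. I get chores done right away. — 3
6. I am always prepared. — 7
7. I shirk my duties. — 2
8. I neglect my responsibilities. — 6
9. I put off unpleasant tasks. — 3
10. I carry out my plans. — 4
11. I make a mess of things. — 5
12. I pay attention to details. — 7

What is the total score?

Items 1, 7, 8, 9, 11 describe the absence/opposite of conscientiousness → reverse-score.
reversed = (1+7) − raw = 8 − raw.
  item 1: 8 − 3 = 5
  item 2: 3
  item 3: 5
  item 4: 7
  item 5: 3
  item 6: 7
  item 7: 8 − 2 = 6
  item 8: 8 − 6 = 2
  item 9: 8 − 3 = 5
  item 10: 4
  item 11: 8 − 5 = 3
  item 12: 7
Total = 5 + 3 + 5 + 7 + 3 + 7 + 6 + 2 + 5 + 4 + 3 + 7 = 57

57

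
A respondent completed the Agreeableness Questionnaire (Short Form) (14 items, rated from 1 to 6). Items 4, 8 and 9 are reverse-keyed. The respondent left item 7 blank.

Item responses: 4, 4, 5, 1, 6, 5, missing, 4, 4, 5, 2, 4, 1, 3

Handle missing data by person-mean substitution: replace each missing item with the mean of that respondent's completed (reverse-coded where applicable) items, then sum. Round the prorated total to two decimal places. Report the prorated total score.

54.92

Reverse-coded (on a 1–6 scale, reversed = 7 − raw):
  item 4: 7 − 1 = 6
  item 8: 7 − 4 = 3
  item 9: 7 − 4 = 3
Completed scored items (13 of 14): 4, 4, 5, 6, 6, 5, 3, 3, 5, 2, 4, 1, 3; sum = 51.
Person mean = 51 / 13 ≈ 3.9231
Prorated total = (51 / 13) × 14 = 54.92 (to 2 dp)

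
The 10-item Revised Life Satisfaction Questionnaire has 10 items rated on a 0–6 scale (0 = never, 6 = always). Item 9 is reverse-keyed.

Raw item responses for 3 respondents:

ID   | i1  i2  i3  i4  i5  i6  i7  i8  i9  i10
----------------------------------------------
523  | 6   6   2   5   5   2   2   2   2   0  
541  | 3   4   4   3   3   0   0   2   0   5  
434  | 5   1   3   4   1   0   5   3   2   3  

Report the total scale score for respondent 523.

34

Respondent 523 raw: 6, 6, 2, 5, 5, 2, 2, 2, 2, 0.
Reverse-coded (reversed = (0+6) − raw = 6 − raw):
  item 1: 6
  item 2: 6
  item 3: 2
  item 4: 5
  item 5: 5
  item 6: 2
  item 7: 2
  item 8: 2
  item 9: 6 − 2 = 4
  item 10: 0
Sum = 6 + 6 + 2 + 5 + 5 + 2 + 2 + 2 + 4 + 0 = 34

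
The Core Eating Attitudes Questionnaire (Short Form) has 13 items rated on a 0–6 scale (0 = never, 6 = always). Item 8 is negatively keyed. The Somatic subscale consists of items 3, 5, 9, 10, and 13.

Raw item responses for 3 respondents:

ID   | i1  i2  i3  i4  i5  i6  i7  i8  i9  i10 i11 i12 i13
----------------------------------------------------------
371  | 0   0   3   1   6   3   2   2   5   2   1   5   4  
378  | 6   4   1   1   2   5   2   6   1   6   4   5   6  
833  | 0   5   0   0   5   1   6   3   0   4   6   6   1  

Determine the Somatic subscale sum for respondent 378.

Respondent 378 raw: 6, 4, 1, 1, 2, 5, 2, 6, 1, 6, 4, 5, 6.
Somatic items: 3, 5, 9, 10, 13.
Reverse-coded (reversed = (0+6) − raw = 6 − raw):
  item 3: 1
  item 5: 2
  item 9: 1
  item 10: 6
  item 13: 6
Sum = 1 + 2 + 1 + 6 + 6 = 16

16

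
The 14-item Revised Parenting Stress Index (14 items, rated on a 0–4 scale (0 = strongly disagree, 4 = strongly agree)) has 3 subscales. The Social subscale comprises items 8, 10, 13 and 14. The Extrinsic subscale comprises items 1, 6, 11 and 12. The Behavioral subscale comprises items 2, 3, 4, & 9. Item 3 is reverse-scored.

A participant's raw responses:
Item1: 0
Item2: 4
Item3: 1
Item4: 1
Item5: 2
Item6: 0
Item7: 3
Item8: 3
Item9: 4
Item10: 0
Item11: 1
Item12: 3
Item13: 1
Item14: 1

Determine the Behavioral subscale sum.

12

Behavioral items: 2, 3, 4, 9.
Of these, item 3 is reverse-scored; on a 0–4 scale, reversed = 4 − raw.
  item 2: 4
  item 3: 4 − 1 = 3
  item 4: 1
  item 9: 4
Sum = 4 + 3 + 1 + 4 = 12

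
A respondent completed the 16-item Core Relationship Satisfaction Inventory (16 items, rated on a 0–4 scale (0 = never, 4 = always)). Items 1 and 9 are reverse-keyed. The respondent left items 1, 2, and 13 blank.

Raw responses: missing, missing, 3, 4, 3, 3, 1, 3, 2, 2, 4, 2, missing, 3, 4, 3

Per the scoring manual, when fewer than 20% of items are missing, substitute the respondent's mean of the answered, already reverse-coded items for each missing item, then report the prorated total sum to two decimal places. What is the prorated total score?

45.54

Reverse-coded (reversed = (0+4) − raw = 4 − raw):
  item 9: 4 − 2 = 2
Completed scored items (13 of 16): 3, 4, 3, 3, 1, 3, 2, 2, 4, 2, 3, 4, 3; sum = 37.
Person mean = 37 / 13 ≈ 2.8462
Prorated total = (37 / 13) × 16 = 45.54 (to 2 dp)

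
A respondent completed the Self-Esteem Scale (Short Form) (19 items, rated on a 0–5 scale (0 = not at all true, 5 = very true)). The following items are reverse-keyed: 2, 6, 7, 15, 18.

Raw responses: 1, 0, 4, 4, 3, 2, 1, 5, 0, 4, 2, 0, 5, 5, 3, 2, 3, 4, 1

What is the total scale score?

54

Raw sum = 49. Reverse-keyed items: 2, 6, 7, 15, 18; their raw sum = 10.
Each reversal replaces raw with 5 − raw, changing the total by 5 − 2·raw per item.
Total = 49 + 5·5 − 2·10 = 49 + 25 − 20 = 54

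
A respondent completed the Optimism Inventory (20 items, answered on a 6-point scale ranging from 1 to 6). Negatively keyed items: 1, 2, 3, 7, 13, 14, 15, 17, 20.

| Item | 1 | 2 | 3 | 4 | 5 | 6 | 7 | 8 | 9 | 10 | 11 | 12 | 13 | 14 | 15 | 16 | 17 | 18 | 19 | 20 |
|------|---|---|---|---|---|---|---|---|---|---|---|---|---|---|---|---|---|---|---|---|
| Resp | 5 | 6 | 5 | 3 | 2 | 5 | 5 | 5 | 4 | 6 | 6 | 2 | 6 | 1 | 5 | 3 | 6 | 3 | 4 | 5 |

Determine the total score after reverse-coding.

62

Raw sum = 87. Negatively keyed items: 1, 2, 3, 7, 13, 14, 15, 17, 20; their raw sum = 44.
Each reversal replaces raw with 7 − raw, changing the total by 7 − 2·raw per item.
Total = 87 + 9·7 − 2·44 = 87 + 63 − 88 = 62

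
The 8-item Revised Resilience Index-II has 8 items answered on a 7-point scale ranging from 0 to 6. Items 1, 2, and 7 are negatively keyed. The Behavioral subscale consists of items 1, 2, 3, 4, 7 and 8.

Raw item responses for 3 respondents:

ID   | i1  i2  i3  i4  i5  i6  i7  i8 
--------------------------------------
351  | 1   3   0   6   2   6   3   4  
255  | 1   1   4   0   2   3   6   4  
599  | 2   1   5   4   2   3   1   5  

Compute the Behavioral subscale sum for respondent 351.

21

Respondent 351 raw: 1, 3, 0, 6, 2, 6, 3, 4.
Behavioral items: 1, 2, 3, 4, 7, 8.
Reverse-coded (on a 0–6 scale, reversed = 6 − raw):
  item 1: 6 − 1 = 5
  item 2: 6 − 3 = 3
  item 3: 0
  item 4: 6
  item 7: 6 − 3 = 3
  item 8: 4
Sum = 5 + 3 + 0 + 6 + 3 + 4 = 21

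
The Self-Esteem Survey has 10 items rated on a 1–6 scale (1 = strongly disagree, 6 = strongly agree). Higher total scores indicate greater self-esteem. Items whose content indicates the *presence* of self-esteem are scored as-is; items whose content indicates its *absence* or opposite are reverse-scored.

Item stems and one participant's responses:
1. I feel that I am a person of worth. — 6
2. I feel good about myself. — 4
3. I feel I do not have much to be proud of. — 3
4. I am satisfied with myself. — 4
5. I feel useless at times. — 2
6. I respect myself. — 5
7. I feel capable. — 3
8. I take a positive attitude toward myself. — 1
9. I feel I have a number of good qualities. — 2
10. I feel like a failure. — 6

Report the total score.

35

Items 3, 5, 10 describe the absence/opposite of self-esteem → reverse-score.
reversed = (1+6) − raw = 7 − raw.
  item 1: 6
  item 2: 4
  item 3: 7 − 3 = 4
  item 4: 4
  item 5: 7 − 2 = 5
  item 6: 5
  item 7: 3
  item 8: 1
  item 9: 2
  item 10: 7 − 6 = 1
Total = 6 + 4 + 4 + 4 + 5 + 5 + 3 + 1 + 2 + 1 = 35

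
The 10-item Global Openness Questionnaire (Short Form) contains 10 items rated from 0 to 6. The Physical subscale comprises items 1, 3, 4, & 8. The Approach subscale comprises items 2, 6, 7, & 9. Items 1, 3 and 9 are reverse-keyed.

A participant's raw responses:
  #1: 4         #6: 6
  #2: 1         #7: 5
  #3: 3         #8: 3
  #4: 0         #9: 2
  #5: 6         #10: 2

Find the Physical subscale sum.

Physical items: 1, 3, 4, 8.
Of these, items 1 & 3 are reverse-keyed; reverse-coded value = 6 − response.
  item 1: 6 − 4 = 2
  item 3: 6 − 3 = 3
  item 4: 0
  item 8: 3
Sum = 2 + 3 + 0 + 3 = 8

8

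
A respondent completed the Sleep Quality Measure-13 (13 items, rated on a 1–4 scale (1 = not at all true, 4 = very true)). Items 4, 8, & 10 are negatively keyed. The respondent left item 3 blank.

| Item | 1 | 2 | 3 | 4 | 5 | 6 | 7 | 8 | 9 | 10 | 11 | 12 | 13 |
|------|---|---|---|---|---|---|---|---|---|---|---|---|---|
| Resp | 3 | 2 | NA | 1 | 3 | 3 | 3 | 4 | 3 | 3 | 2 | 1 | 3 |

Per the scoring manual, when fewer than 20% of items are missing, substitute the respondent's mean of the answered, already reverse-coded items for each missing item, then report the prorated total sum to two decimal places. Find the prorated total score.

32.50

Reverse-coded (reverse-coded value = 5 − response):
  item 4: 5 − 1 = 4
  item 8: 5 − 4 = 1
  item 10: 5 − 3 = 2
Completed scored items (12 of 13): 3, 2, 4, 3, 3, 3, 1, 3, 2, 2, 1, 3; sum = 30.
Person mean = 30 / 12 ≈ 2.5000
Prorated total = (30 / 12) × 13 = 32.50 (to 2 dp)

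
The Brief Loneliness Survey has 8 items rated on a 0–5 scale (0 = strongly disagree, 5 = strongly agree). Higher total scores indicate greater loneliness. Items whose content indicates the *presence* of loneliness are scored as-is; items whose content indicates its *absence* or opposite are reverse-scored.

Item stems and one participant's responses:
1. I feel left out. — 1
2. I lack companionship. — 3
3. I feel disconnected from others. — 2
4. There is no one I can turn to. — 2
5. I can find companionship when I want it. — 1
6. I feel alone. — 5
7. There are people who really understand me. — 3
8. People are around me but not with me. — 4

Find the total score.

23

Items 5, 7 describe the absence/opposite of loneliness → reverse-score.
on a 0–5 scale, reversed = 5 − raw.
  item 1: 1
  item 2: 3
  item 3: 2
  item 4: 2
  item 5: 5 − 1 = 4
  item 6: 5
  item 7: 5 − 3 = 2
  item 8: 4
Total = 1 + 3 + 2 + 2 + 4 + 5 + 2 + 4 = 23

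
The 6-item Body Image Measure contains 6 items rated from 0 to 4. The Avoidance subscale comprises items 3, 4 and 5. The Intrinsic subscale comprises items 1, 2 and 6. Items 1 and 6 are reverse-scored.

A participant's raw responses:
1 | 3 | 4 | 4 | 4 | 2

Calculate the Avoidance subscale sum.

Avoidance items: 3, 4, 5.
  item 3: 4
  item 4: 4
  item 5: 4
Sum = 4 + 4 + 4 = 12

12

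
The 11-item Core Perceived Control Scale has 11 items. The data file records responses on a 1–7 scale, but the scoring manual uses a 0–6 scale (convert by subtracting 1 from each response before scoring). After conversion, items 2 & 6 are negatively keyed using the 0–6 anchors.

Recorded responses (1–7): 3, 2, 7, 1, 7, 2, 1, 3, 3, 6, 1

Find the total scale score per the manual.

33

Convert to 0–6: 2, 1, 6, 0, 6, 1, 0, 2, 2, 5, 0
Reverse-coded (on a 0–6 scale, reversed = 6 − raw):
  item 2: 6 − 1 = 5
  item 6: 6 − 1 = 5
Scored: 2, 5, 6, 0, 6, 5, 0, 2, 2, 5, 0
Total = 33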